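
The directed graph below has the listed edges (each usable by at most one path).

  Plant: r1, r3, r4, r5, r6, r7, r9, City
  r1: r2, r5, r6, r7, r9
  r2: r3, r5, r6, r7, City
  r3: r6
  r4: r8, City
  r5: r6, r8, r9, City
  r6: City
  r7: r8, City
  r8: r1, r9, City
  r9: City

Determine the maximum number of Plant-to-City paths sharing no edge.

Assign every edge capacity 1; by Menger, the answer equals the max flow.
Path Plant→City (+1); total 1.
Path Plant→r4→City (+1); total 2.
Path Plant→r5→City (+1); total 3.
Path Plant→r6→City (+1); total 4.
Path Plant→r7→City (+1); total 5.
Path Plant→r9→City (+1); total 6.
Path Plant→r1→r2→City (+1); total 7.
No residual Plant→City path; max flow = 7.
Certifying cut of size 7: {Plant→City, Plant→r1, Plant→r4, Plant→r5, Plant→r7, Plant→r9, r6→City}.

7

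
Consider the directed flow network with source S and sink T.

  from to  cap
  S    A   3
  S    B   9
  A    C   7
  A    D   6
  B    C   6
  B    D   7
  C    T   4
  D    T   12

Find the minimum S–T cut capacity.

Augment S→A→C→T: bottleneck 3, flow now 3.
Augment S→B→C→T: bottleneck 1, flow now 4.
Augment S→B→D→T: bottleneck 7, flow now 11.
Augment S→B→C→A→D→T: bottleneck 1, flow now 12. (uses reverse residual edge)
No augmenting path remains; maximum flow = 12.
By max-flow min-cut, the minimum cut capacity equals the max flow.
In the residual graph, reachable from S: {S}.
Min-cut edges: S→A (3), S→B (9); capacity 3 + 9 = 12.

12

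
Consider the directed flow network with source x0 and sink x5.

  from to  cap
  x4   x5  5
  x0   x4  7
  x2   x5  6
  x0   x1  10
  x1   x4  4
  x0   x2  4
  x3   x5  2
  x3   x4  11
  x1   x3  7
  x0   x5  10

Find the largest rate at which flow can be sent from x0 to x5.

Augment x0→x5: bottleneck 10, flow now 10.
Augment x0→x2→x5: bottleneck 4, flow now 14.
Augment x0→x4→x5: bottleneck 5, flow now 19.
Augment x0→x1→x3→x5: bottleneck 2, flow now 21.
No augmenting path remains; maximum flow = 21.
In the residual graph, reachable from x0: {x0, x1, x3, x4}.
Min-cut edges: x0→x2 (4), x0→x5 (10), x3→x5 (2), x4→x5 (5); capacity 4 + 10 + 2 + 5 = 21.
This cut is saturated, so no flow can exceed 21.

21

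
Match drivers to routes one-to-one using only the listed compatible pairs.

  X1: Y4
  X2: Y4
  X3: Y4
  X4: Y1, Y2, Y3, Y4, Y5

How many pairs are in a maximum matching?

2

Unit-capacity flow: source→left, listed edges, right→sink; max matching = max flow.
Augmenting path X1→Y4 (+1); matched 1.
Augmenting path X4→Y1 (+1); matched 2.
No augmenting path remains; maximum matching = 2.
König certificate: {X4, Y4} is a vertex cover of size 2 (every listed pair touches it), so no matching can be larger.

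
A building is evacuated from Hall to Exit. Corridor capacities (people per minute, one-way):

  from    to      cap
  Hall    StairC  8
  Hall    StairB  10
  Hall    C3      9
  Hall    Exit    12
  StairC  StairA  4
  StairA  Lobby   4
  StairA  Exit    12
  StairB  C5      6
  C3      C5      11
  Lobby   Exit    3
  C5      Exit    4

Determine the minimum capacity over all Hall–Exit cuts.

Augment Hall→Exit: bottleneck 12, flow now 12.
Augment Hall→StairC→StairA→Exit: bottleneck 4, flow now 16.
Augment Hall→StairB→C5→Exit: bottleneck 4, flow now 20.
No augmenting path remains; maximum flow = 20.
By max-flow min-cut, the minimum cut capacity equals the max flow.
In the residual graph, reachable from Hall: {Hall, StairC, StairB, C3, C5}.
Min-cut edges: Hall→Exit (12), StairC→StairA (4), C5→Exit (4); capacity 12 + 4 + 4 = 20.

20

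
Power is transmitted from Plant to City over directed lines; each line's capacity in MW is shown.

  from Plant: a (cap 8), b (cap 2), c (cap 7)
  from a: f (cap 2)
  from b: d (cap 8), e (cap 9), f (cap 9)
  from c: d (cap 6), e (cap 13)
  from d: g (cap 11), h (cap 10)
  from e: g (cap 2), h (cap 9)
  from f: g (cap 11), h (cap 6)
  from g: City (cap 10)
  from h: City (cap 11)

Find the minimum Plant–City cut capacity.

11

Augment Plant→a→f→g→City: bottleneck 2, flow now 2.
Augment Plant→b→d→g→City: bottleneck 2, flow now 4.
Augment Plant→c→d→g→City: bottleneck 6, flow now 10.
Augment Plant→c→e→h→City: bottleneck 1, flow now 11.
No augmenting path remains; maximum flow = 11.
By max-flow min-cut, the minimum cut capacity equals the max flow.
In the residual graph, reachable from Plant: {Plant, a}.
Min-cut edges: Plant→b (2), Plant→c (7), a→f (2); capacity 2 + 7 + 2 = 11.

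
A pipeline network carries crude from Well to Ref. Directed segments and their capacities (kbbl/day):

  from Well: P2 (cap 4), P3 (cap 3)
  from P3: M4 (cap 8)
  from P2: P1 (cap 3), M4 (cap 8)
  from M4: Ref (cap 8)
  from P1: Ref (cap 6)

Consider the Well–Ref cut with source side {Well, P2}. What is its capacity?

Edges leaving {Well, P2}: Well→P3 (3), P2→M4 (8), P2→P1 (3).
Cut capacity = 3 + 8 + 3 = 14.

14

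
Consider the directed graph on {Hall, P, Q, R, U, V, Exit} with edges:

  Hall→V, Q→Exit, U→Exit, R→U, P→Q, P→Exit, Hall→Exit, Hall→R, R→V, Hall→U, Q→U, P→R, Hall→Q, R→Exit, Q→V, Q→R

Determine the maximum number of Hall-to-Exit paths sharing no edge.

4

Assign every edge capacity 1; by Menger, the answer equals the max flow.
Path Hall→Exit (+1); total 1.
Path Hall→Q→Exit (+1); total 2.
Path Hall→R→Exit (+1); total 3.
Path Hall→U→Exit (+1); total 4.
No residual Hall→Exit path; max flow = 4.
Certifying cut of size 4: {Hall→Exit, Hall→Q, Hall→R, Hall→U}.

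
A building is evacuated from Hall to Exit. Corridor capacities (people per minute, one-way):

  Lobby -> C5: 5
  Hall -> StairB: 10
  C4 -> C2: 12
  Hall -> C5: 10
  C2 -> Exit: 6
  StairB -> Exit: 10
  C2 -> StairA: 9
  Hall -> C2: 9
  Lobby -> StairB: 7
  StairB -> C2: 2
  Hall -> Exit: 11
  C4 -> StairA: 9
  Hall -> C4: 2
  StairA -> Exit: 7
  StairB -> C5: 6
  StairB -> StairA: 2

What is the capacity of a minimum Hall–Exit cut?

Augment Hall→Exit: bottleneck 11, flow now 11.
Augment Hall→StairB→Exit: bottleneck 10, flow now 21.
Augment Hall→C2→Exit: bottleneck 6, flow now 27.
Augment Hall→C4→StairA→Exit: bottleneck 2, flow now 29.
Augment Hall→C2→StairA→Exit: bottleneck 3, flow now 32.
No augmenting path remains; maximum flow = 32.
By max-flow min-cut, the minimum cut capacity equals the max flow.
In the residual graph, reachable from Hall: {Hall, C5}.
Min-cut edges: Hall→C4 (2), Hall→StairB (10), Hall→C2 (9), Hall→Exit (11); capacity 2 + 10 + 9 + 11 = 32.

32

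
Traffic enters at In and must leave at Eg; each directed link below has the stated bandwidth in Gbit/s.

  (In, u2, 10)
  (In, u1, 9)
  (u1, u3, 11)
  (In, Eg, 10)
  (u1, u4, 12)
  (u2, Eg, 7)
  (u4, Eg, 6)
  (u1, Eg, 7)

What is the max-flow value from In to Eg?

26

Augment In→Eg: bottleneck 10, flow now 10.
Augment In→u1→Eg: bottleneck 7, flow now 17.
Augment In→u2→Eg: bottleneck 7, flow now 24.
Augment In→u1→u4→Eg: bottleneck 2, flow now 26.
No augmenting path remains; maximum flow = 26.
In the residual graph, reachable from In: {In, u2}.
Min-cut edges: In→u1 (9), In→Eg (10), u2→Eg (7); capacity 9 + 10 + 7 = 26.
This cut is saturated, so no flow can exceed 26.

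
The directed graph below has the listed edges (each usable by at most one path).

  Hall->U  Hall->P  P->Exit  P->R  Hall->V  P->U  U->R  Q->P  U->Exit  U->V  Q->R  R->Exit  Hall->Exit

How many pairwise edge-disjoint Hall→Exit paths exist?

Assign every edge capacity 1; by Menger, the answer equals the max flow.
Path Hall→Exit (+1); total 1.
Path Hall→P→Exit (+1); total 2.
Path Hall→U→Exit (+1); total 3.
No residual Hall→Exit path; max flow = 3.
Certifying cut of size 3: {Hall→Exit, Hall→P, Hall→U}.

3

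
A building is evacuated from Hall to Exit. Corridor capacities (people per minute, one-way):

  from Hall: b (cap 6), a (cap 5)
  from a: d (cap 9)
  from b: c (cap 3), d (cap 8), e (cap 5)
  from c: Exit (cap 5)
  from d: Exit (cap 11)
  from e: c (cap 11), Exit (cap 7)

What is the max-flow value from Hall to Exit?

Augment Hall→a→d→Exit: bottleneck 5, flow now 5.
Augment Hall→b→c→Exit: bottleneck 3, flow now 8.
Augment Hall→b→d→Exit: bottleneck 3, flow now 11.
No augmenting path remains; maximum flow = 11.
In the residual graph, reachable from Hall: {Hall}.
Min-cut edges: Hall→a (5), Hall→b (6); capacity 5 + 6 = 11.
This cut is saturated, so no flow can exceed 11.

11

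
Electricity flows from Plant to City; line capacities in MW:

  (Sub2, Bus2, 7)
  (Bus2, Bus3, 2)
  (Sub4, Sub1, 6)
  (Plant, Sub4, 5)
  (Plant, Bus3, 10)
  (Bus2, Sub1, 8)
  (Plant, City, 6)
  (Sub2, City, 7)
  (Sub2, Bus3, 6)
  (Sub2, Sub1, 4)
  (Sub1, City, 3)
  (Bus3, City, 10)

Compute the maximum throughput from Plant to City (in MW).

19

Augment Plant→City: bottleneck 6, flow now 6.
Augment Plant→Bus3→City: bottleneck 10, flow now 16.
Augment Plant→Sub4→Sub1→City: bottleneck 3, flow now 19.
No augmenting path remains; maximum flow = 19.
In the residual graph, reachable from Plant: {Plant, Sub4, Sub1}.
Min-cut edges: Plant→Bus3 (10), Plant→City (6), Sub1→City (3); capacity 10 + 6 + 3 = 19.
This cut is saturated, so no flow can exceed 19.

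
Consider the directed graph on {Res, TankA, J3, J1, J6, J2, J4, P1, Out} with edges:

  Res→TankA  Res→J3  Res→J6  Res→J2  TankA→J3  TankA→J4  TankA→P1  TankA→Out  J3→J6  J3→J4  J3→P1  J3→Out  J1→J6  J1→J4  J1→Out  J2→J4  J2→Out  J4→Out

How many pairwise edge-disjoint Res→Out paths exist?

Assign every edge capacity 1; by Menger, the answer equals the max flow.
Path Res→TankA→Out (+1); total 1.
Path Res→J3→Out (+1); total 2.
Path Res→J2→Out (+1); total 3.
No residual Res→Out path; max flow = 3.
Certifying cut of size 3: {Res→J2, Res→J3, Res→TankA}.

3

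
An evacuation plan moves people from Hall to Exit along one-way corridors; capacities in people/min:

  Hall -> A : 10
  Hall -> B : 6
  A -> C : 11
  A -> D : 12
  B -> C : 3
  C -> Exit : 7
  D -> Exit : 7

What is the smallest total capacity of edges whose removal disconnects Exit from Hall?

Augment Hall→A→C→Exit: bottleneck 7, flow now 7.
Augment Hall→A→D→Exit: bottleneck 3, flow now 10.
Augment Hall→B→C→A→D→Exit: bottleneck 3, flow now 13. (uses reverse residual edge)
No augmenting path remains; maximum flow = 13.
By max-flow min-cut, the minimum cut capacity equals the max flow.
In the residual graph, reachable from Hall: {Hall, B}.
Min-cut edges: Hall→A (10), B→C (3); capacity 10 + 3 = 13.

13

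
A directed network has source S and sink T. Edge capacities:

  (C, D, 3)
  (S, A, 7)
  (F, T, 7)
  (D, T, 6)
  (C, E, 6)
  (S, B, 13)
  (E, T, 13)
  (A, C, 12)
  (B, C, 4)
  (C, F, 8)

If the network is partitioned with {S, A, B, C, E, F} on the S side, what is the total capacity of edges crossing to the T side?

Edges leaving {S, A, B, C, E, F}: C→D (3), E→T (13), F→T (7).
Cut capacity = 3 + 13 + 7 = 23.

23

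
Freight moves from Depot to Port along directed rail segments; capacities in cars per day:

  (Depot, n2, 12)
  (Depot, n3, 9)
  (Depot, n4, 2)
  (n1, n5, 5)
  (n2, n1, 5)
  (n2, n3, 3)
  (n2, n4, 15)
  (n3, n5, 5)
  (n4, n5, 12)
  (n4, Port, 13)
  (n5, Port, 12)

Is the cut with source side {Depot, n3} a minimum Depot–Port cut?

Given cut capacity: 12 + 2 + 5 = 19.
Augment Depot→n4→Port: bottleneck 2, flow now 2.
Augment Depot→n2→n4→Port: bottleneck 11, flow now 13.
Augment Depot→n3→n5→Port: bottleneck 5, flow now 18.
Augment Depot→n2→n1→n5→Port: bottleneck 1, flow now 19.
No augmenting path remains; maximum flow = 19.
Cut capacity 19 equals the max flow, so it is a minimum cut.

Yes — it is a minimum cut (capacity 19).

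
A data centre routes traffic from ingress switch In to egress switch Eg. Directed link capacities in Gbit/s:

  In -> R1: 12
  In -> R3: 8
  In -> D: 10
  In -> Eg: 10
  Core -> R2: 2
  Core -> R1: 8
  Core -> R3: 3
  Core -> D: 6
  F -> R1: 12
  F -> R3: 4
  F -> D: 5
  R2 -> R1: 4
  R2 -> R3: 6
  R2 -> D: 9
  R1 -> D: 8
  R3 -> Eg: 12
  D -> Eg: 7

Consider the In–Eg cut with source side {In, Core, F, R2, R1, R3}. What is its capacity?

Edges leaving {In, Core, F, R2, R1, R3}: In→D (10), In→Eg (10), Core→D (6), F→D (5), R2→D (9), R1→D (8), R3→Eg (12).
Cut capacity = 10 + 10 + 6 + 5 + 9 + 8 + 12 = 60.

60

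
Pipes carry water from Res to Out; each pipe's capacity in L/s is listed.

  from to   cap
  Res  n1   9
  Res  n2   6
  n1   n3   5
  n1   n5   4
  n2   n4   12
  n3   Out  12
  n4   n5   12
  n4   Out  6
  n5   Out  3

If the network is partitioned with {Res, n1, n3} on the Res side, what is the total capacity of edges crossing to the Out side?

Edges leaving {Res, n1, n3}: Res→n2 (6), n1→n5 (4), n3→Out (12).
Cut capacity = 6 + 4 + 12 = 22.

22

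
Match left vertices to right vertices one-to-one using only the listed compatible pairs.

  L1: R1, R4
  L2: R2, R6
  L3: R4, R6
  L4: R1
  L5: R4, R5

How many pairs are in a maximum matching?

5

Unit-capacity flow: source→left, listed edges, right→sink; max matching = max flow.
Augmenting path L1→R1 (+1); matched 1.
Augmenting path L2→R2 (+1); matched 2.
Augmenting path L3→R4 (+1); matched 3.
Augmenting path L5→R5 (+1); matched 4.
Augmenting path L4→R1→L1→R4→L3→R6 (+1); matched 5.
No augmenting path remains; maximum matching = 5.
König certificate: {L1, L2, L3, L4, L5} is a vertex cover of size 5 (every listed pair touches it), so no matching can be larger.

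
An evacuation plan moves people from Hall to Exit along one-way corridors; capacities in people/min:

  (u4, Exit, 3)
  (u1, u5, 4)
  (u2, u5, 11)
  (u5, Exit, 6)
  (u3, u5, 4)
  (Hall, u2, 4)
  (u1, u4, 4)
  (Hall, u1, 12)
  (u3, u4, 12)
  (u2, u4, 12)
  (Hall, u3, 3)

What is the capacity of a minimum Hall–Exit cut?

9

Augment Hall→u1→u4→Exit: bottleneck 3, flow now 3.
Augment Hall→u1→u5→Exit: bottleneck 4, flow now 7.
Augment Hall→u2→u5→Exit: bottleneck 2, flow now 9.
No augmenting path remains; maximum flow = 9.
By max-flow min-cut, the minimum cut capacity equals the max flow.
In the residual graph, reachable from Hall: {Hall, u1, u2, u3, u4, u5}.
Min-cut edges: u4→Exit (3), u5→Exit (6); capacity 3 + 6 = 9.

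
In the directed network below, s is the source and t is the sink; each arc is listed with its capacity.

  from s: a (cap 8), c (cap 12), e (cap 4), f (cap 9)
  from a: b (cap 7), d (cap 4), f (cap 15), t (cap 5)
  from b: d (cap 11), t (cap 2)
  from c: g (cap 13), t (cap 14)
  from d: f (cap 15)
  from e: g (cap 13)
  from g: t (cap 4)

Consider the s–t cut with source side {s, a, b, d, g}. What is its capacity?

66

Edges leaving {s, a, b, d, g}: s→c (12), s→e (4), s→f (9), a→f (15), a→t (5), b→t (2), d→f (15), g→t (4).
Cut capacity = 12 + 4 + 9 + 15 + 5 + 2 + 15 + 4 = 66.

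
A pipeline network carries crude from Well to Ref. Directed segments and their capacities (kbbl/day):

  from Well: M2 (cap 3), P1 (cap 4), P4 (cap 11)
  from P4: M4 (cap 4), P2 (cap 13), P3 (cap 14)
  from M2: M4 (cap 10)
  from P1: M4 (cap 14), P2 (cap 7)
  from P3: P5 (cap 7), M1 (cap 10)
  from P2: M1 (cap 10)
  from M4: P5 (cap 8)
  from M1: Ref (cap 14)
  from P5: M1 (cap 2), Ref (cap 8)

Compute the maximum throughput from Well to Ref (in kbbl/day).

Augment Well→P4→P3→M1→Ref: bottleneck 10, flow now 10.
Augment Well→P4→P3→P5→Ref: bottleneck 1, flow now 11.
Augment Well→M2→M4→P5→Ref: bottleneck 3, flow now 14.
Augment Well→P1→P2→M1→Ref: bottleneck 4, flow now 18.
No augmenting path remains; maximum flow = 18.
In the residual graph, reachable from Well: {Well}.
Min-cut edges: Well→P4 (11), Well→M2 (3), Well→P1 (4); capacity 11 + 3 + 4 = 18.
This cut is saturated, so no flow can exceed 18.

18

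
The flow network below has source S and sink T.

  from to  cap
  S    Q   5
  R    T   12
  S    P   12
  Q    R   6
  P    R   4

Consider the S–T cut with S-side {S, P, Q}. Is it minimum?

No — its capacity is 10, but the minimum cut has capacity 9.

Given cut capacity: 4 + 6 = 10.
Augment S→P→R→T: bottleneck 4, flow now 4.
Augment S→Q→R→T: bottleneck 5, flow now 9.
No augmenting path remains; maximum flow = 9.
In the residual graph, reachable from S: {S, P}.
Min-cut edges: S→Q (5), P→R (4); capacity 5 + 4 = 9.
Cut capacity 10 exceeds the max flow 9, so it is not minimum.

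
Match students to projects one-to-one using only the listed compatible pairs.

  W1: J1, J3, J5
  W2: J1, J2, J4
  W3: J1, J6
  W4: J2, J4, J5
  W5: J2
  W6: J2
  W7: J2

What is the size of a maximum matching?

5

Unit-capacity flow: source→left, listed edges, right→sink; max matching = max flow.
Augmenting path W1→J1 (+1); matched 1.
Augmenting path W2→J2 (+1); matched 2.
Augmenting path W3→J6 (+1); matched 3.
Augmenting path W4→J4 (+1); matched 4.
Augmenting path W5→J2→W2→J1→W1→J3 (+1); matched 5.
No augmenting path remains; maximum matching = 5.
König certificate: {W1, W2, W3, W4, J2} is a vertex cover of size 5 (every listed pair touches it), so no matching can be larger.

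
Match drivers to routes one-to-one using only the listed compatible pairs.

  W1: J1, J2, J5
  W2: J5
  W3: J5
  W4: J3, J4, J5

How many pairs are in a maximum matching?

3

Unit-capacity flow: source→left, listed edges, right→sink; max matching = max flow.
Augmenting path W1→J1 (+1); matched 1.
Augmenting path W2→J5 (+1); matched 2.
Augmenting path W4→J3 (+1); matched 3.
No augmenting path remains; maximum matching = 3.
König certificate: {W1, W4, J5} is a vertex cover of size 3 (every listed pair touches it), so no matching can be larger.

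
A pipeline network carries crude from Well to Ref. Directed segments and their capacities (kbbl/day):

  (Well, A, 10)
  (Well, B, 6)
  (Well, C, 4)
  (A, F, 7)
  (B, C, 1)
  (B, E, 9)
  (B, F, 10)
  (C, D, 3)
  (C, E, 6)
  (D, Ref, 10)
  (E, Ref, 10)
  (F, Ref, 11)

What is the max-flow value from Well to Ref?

17

Augment Well→A→F→Ref: bottleneck 7, flow now 7.
Augment Well→B→E→Ref: bottleneck 6, flow now 13.
Augment Well→C→D→Ref: bottleneck 3, flow now 16.
Augment Well→C→E→Ref: bottleneck 1, flow now 17.
No augmenting path remains; maximum flow = 17.
In the residual graph, reachable from Well: {Well, A}.
Min-cut edges: Well→B (6), Well→C (4), A→F (7); capacity 6 + 4 + 7 = 17.
This cut is saturated, so no flow can exceed 17.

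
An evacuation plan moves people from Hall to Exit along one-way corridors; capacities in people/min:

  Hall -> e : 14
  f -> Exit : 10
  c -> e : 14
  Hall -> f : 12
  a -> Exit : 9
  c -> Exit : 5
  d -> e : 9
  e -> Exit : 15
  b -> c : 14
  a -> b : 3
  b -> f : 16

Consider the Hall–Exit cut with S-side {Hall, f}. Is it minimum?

Yes — it is a minimum cut (capacity 24).

Given cut capacity: 14 + 10 = 24.
Augment Hall→e→Exit: bottleneck 14, flow now 14.
Augment Hall→f→Exit: bottleneck 10, flow now 24.
No augmenting path remains; maximum flow = 24.
Cut capacity 24 equals the max flow, so it is a minimum cut.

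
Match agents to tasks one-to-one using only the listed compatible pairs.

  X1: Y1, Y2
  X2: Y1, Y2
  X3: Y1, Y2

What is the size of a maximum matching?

Unit-capacity flow: source→left, listed edges, right→sink; max matching = max flow.
Augmenting path X1→Y1 (+1); matched 1.
Augmenting path X2→Y2 (+1); matched 2.
No augmenting path remains; maximum matching = 2.
König certificate: {Y1, Y2} is a vertex cover of size 2 (every listed pair touches it), so no matching can be larger.

2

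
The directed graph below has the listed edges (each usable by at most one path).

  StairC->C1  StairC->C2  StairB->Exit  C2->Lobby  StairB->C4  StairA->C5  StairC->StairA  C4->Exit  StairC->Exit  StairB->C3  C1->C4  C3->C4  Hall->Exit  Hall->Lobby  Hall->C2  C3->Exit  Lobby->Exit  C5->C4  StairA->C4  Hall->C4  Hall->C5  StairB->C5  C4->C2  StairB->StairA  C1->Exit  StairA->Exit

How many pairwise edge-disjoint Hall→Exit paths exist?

Assign every edge capacity 1; by Menger, the answer equals the max flow.
Path Hall→Exit (+1); total 1.
Path Hall→Lobby→Exit (+1); total 2.
Path Hall→C4→Exit (+1); total 3.
No residual Hall→Exit path; max flow = 3.
Certifying cut of size 3: {C4→Exit, Hall→Exit, Lobby→Exit}.

3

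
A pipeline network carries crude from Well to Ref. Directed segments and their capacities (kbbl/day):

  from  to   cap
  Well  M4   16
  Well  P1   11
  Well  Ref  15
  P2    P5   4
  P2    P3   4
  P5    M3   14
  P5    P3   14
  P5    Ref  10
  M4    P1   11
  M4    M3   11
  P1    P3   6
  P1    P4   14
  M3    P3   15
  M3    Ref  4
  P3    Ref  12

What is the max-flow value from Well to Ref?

31

Augment Well→Ref: bottleneck 15, flow now 15.
Augment Well→M4→M3→Ref: bottleneck 4, flow now 19.
Augment Well→P1→P3→Ref: bottleneck 6, flow now 25.
Augment Well→M4→M3→P3→Ref: bottleneck 6, flow now 31.
No augmenting path remains; maximum flow = 31.
In the residual graph, reachable from Well: {Well, M4, P1, M3, P3, P4}.
Min-cut edges: Well→Ref (15), M3→Ref (4), P3→Ref (12); capacity 15 + 4 + 12 = 31.
This cut is saturated, so no flow can exceed 31.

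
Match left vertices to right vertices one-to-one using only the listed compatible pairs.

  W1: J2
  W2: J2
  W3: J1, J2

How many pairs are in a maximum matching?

Unit-capacity flow: source→left, listed edges, right→sink; max matching = max flow.
Augmenting path W1→J2 (+1); matched 1.
Augmenting path W3→J1 (+1); matched 2.
No augmenting path remains; maximum matching = 2.
König certificate: {W3, J2} is a vertex cover of size 2 (every listed pair touches it), so no matching can be larger.

2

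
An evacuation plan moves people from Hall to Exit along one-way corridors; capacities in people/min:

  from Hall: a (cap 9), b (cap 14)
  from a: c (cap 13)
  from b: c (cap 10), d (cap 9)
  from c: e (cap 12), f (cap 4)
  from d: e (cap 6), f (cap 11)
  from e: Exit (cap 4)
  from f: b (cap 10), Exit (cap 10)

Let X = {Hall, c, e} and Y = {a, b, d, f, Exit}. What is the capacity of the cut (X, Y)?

Edges leaving {Hall, c, e}: Hall→a (9), Hall→b (14), c→f (4), e→Exit (4).
Cut capacity = 9 + 14 + 4 + 4 = 31.

31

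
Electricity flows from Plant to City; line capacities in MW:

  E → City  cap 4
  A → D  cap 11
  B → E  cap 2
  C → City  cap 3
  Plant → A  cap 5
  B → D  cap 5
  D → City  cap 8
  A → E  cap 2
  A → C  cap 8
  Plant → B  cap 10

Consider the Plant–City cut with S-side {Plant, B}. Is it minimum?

Given cut capacity: 5 + 5 + 2 = 12.
Augment Plant→A→C→City: bottleneck 3, flow now 3.
Augment Plant→A→D→City: bottleneck 2, flow now 5.
Augment Plant→B→D→City: bottleneck 5, flow now 10.
Augment Plant→B→E→City: bottleneck 2, flow now 12.
No augmenting path remains; maximum flow = 12.
Cut capacity 12 equals the max flow, so it is a minimum cut.

Yes — it is a minimum cut (capacity 12).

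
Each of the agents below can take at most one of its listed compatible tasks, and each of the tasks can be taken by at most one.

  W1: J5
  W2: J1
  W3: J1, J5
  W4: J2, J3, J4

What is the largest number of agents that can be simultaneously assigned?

Unit-capacity flow: source→left, listed edges, right→sink; max matching = max flow.
Augmenting path W1→J5 (+1); matched 1.
Augmenting path W2→J1 (+1); matched 2.
Augmenting path W4→J2 (+1); matched 3.
No augmenting path remains; maximum matching = 3.
König certificate: {W4, J1, J5} is a vertex cover of size 3 (every listed pair touches it), so no matching can be larger.

3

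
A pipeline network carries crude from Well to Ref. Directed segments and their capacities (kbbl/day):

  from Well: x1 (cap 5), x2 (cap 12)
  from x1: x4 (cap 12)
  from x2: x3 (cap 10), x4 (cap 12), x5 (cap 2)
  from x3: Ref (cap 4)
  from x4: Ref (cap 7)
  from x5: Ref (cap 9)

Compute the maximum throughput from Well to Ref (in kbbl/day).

13

Augment Well→x1→x4→Ref: bottleneck 5, flow now 5.
Augment Well→x2→x3→Ref: bottleneck 4, flow now 9.
Augment Well→x2→x4→Ref: bottleneck 2, flow now 11.
Augment Well→x2→x5→Ref: bottleneck 2, flow now 13.
No augmenting path remains; maximum flow = 13.
In the residual graph, reachable from Well: {Well, x1, x2, x3, x4}.
Min-cut edges: x2→x5 (2), x3→Ref (4), x4→Ref (7); capacity 2 + 4 + 7 = 13.
This cut is saturated, so no flow can exceed 13.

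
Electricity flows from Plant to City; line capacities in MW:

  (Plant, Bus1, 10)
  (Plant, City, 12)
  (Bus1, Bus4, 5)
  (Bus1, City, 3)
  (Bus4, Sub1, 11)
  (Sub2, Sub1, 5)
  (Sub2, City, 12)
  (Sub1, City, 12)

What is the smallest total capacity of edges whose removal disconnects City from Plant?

Augment Plant→City: bottleneck 12, flow now 12.
Augment Plant→Bus1→City: bottleneck 3, flow now 15.
Augment Plant→Bus1→Bus4→Sub1→City: bottleneck 5, flow now 20.
No augmenting path remains; maximum flow = 20.
By max-flow min-cut, the minimum cut capacity equals the max flow.
In the residual graph, reachable from Plant: {Plant, Bus1}.
Min-cut edges: Plant→City (12), Bus1→Bus4 (5), Bus1→City (3); capacity 12 + 5 + 3 = 20.

20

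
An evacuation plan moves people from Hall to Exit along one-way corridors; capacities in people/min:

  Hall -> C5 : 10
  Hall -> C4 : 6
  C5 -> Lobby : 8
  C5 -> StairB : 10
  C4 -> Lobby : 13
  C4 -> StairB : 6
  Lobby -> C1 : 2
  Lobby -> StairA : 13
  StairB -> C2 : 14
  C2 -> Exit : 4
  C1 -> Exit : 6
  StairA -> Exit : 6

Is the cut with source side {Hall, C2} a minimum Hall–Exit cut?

Given cut capacity: 10 + 6 + 4 = 20.
Augment Hall→C5→Lobby→C1→Exit: bottleneck 2, flow now 2.
Augment Hall→C5→Lobby→StairA→Exit: bottleneck 6, flow now 8.
Augment Hall→C5→StairB→C2→Exit: bottleneck 2, flow now 10.
Augment Hall→C4→StairB→C2→Exit: bottleneck 2, flow now 12.
No augmenting path remains; maximum flow = 12.
In the residual graph, reachable from Hall: {Hall, C5, C4, Lobby, StairB, C2, StairA}.
Min-cut edges: Lobby→C1 (2), C2→Exit (4), StairA→Exit (6); capacity 2 + 4 + 6 = 12.
Cut capacity 20 exceeds the max flow 12, so it is not minimum.

No — its capacity is 20, but the minimum cut has capacity 12.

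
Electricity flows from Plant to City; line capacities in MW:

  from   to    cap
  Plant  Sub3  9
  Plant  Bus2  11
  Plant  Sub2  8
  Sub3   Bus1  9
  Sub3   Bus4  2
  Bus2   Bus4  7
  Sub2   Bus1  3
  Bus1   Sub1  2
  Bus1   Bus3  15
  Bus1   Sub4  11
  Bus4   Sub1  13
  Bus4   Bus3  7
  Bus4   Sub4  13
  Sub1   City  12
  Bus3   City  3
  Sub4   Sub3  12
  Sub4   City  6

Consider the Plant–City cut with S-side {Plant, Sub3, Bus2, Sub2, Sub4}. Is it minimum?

Given cut capacity: 9 + 2 + 7 + 3 + 6 = 27.
Augment Plant→Sub3→Bus1→Sub1→City: bottleneck 2, flow now 2.
Augment Plant→Sub3→Bus1→Bus3→City: bottleneck 3, flow now 5.
Augment Plant→Sub3→Bus1→Sub4→City: bottleneck 4, flow now 9.
Augment Plant→Bus2→Bus4→Sub1→City: bottleneck 7, flow now 16.
Augment Plant→Sub2→Bus1→Sub4→City: bottleneck 2, flow now 18.
Augment Plant→Sub2→Bus1→Sub3→Bus4→Sub1→City: bottleneck 1, flow now 19. (uses reverse residual edge)
No augmenting path remains; maximum flow = 19.
In the residual graph, reachable from Plant: {Plant, Bus2, Sub2}.
Min-cut edges: Plant→Sub3 (9), Bus2→Bus4 (7), Sub2→Bus1 (3); capacity 9 + 7 + 3 = 19.
Cut capacity 27 exceeds the max flow 19, so it is not minimum.

No — its capacity is 27, but the minimum cut has capacity 19.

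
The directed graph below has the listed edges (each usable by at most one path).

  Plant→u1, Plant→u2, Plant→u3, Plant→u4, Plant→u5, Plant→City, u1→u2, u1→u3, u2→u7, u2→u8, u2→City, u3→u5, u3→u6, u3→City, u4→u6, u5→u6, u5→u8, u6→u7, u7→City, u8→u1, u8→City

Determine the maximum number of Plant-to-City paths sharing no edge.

Assign every edge capacity 1; by Menger, the answer equals the max flow.
Path Plant→City (+1); total 1.
Path Plant→u2→City (+1); total 2.
Path Plant→u3→City (+1); total 3.
Path Plant→u5→u8→City (+1); total 4.
Path Plant→u1→u2→u7→City (+1); total 5.
No residual Plant→City path; max flow = 5.
Certifying cut of size 5: {Plant→City, u2→City, u3→City, u7→City, u8→City}.

5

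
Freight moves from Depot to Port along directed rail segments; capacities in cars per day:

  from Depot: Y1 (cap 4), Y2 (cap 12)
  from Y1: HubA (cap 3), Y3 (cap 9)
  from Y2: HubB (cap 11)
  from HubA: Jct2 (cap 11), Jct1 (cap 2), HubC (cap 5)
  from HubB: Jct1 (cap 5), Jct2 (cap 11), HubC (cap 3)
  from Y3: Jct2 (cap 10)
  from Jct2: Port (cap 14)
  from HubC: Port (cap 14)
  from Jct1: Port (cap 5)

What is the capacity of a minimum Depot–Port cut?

15

Augment Depot→Y1→HubA→Jct2→Port: bottleneck 3, flow now 3.
Augment Depot→Y1→Y3→Jct2→Port: bottleneck 1, flow now 4.
Augment Depot→Y2→HubB→Jct2→Port: bottleneck 10, flow now 14.
Augment Depot→Y2→HubB→HubC→Port: bottleneck 1, flow now 15.
No augmenting path remains; maximum flow = 15.
By max-flow min-cut, the minimum cut capacity equals the max flow.
In the residual graph, reachable from Depot: {Depot, Y2}.
Min-cut edges: Depot→Y1 (4), Y2→HubB (11); capacity 4 + 11 = 15.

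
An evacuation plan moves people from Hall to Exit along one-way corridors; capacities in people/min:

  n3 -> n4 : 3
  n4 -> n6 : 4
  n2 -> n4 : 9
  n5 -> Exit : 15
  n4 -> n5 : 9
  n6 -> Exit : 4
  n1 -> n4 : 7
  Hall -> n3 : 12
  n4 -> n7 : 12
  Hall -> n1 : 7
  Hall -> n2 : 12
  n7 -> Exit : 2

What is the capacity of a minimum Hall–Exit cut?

Augment Hall→n1→n4→n5→Exit: bottleneck 7, flow now 7.
Augment Hall→n2→n4→n5→Exit: bottleneck 2, flow now 9.
Augment Hall→n2→n4→n6→Exit: bottleneck 4, flow now 13.
Augment Hall→n2→n4→n7→Exit: bottleneck 2, flow now 15.
No augmenting path remains; maximum flow = 15.
By max-flow min-cut, the minimum cut capacity equals the max flow.
In the residual graph, reachable from Hall: {Hall, n1, n2, n3, n4, n7}.
Min-cut edges: n4→n5 (9), n4→n6 (4), n7→Exit (2); capacity 9 + 4 + 2 = 15.

15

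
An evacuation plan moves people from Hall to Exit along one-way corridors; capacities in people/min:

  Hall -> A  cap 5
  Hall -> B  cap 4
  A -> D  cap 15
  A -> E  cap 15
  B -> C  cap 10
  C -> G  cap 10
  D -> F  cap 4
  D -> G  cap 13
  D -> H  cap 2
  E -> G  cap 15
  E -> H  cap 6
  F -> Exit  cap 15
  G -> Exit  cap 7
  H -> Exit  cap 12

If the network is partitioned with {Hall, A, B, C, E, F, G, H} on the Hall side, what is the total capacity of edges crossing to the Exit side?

49

Edges leaving {Hall, A, B, C, E, F, G, H}: A→D (15), F→Exit (15), G→Exit (7), H→Exit (12).
Cut capacity = 15 + 15 + 7 + 12 = 49.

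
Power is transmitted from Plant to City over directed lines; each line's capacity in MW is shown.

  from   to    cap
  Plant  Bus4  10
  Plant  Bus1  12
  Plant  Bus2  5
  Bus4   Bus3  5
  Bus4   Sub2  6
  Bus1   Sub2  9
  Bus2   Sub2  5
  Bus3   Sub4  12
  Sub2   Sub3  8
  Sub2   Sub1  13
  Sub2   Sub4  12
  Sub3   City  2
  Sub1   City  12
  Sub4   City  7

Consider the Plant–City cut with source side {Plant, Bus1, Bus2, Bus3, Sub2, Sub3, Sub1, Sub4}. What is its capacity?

31

Edges leaving {Plant, Bus1, Bus2, Bus3, Sub2, Sub3, Sub1, Sub4}: Plant→Bus4 (10), Sub3→City (2), Sub1→City (12), Sub4→City (7).
Cut capacity = 10 + 2 + 12 + 7 = 31.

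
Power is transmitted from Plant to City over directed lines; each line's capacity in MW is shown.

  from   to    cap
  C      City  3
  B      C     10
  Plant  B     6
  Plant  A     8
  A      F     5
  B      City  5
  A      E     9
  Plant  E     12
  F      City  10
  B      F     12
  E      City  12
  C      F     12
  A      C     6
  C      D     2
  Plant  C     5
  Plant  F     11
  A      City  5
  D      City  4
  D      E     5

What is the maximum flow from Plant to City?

37

Augment Plant→A→City: bottleneck 5, flow now 5.
Augment Plant→B→City: bottleneck 5, flow now 10.
Augment Plant→C→City: bottleneck 3, flow now 13.
Augment Plant→E→City: bottleneck 12, flow now 25.
Augment Plant→F→City: bottleneck 10, flow now 35.
Augment Plant→C→D→City: bottleneck 2, flow now 37.
No augmenting path remains; maximum flow = 37.
In the residual graph, reachable from Plant: {Plant, A, B, C, E, F}.
Min-cut edges: A→City (5), B→City (5), C→D (2), C→City (3), E→City (12), F→City (10); capacity 5 + 5 + 2 + 3 + 12 + 10 = 37.
This cut is saturated, so no flow can exceed 37.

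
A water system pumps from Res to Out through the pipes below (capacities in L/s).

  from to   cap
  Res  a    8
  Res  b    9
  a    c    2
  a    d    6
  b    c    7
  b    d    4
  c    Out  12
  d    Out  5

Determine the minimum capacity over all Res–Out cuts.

14

Augment Res→a→c→Out: bottleneck 2, flow now 2.
Augment Res→a→d→Out: bottleneck 5, flow now 7.
Augment Res→b→c→Out: bottleneck 7, flow now 14.
No augmenting path remains; maximum flow = 14.
By max-flow min-cut, the minimum cut capacity equals the max flow.
In the residual graph, reachable from Res: {Res, a, b, d}.
Min-cut edges: a→c (2), b→c (7), d→Out (5); capacity 2 + 7 + 5 = 14.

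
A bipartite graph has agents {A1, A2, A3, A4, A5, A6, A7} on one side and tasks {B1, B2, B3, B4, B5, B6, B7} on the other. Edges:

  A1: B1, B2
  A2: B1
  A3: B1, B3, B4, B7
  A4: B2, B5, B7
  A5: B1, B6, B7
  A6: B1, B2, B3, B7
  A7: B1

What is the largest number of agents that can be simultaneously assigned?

Unit-capacity flow: source→left, listed edges, right→sink; max matching = max flow.
Augmenting path A1→B1 (+1); matched 1.
Augmenting path A3→B3 (+1); matched 2.
Augmenting path A4→B2 (+1); matched 3.
Augmenting path A5→B6 (+1); matched 4.
Augmenting path A6→B7 (+1); matched 5.
Augmenting path A2→B1→A1→B2→A4→B5 (+1); matched 6.
No augmenting path remains; maximum matching = 6.
König certificate: {A1, A3, A4, A5, A6, B1} is a vertex cover of size 6 (every listed pair touches it), so no matching can be larger.

6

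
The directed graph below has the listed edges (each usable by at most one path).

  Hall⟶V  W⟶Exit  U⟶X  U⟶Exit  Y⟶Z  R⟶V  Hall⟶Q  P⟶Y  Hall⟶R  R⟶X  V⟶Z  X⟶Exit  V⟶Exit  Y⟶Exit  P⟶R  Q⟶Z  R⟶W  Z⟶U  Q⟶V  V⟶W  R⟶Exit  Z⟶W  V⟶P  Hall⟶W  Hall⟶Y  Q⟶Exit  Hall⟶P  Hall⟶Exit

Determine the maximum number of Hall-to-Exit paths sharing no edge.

7

Assign every edge capacity 1; by Menger, the answer equals the max flow.
Path Hall→Exit (+1); total 1.
Path Hall→Q→Exit (+1); total 2.
Path Hall→R→Exit (+1); total 3.
Path Hall→V→Exit (+1); total 4.
Path Hall→W→Exit (+1); total 5.
Path Hall→Y→Exit (+1); total 6.
Path Hall→P→R→X→Exit (+1); total 7.
No residual Hall→Exit path; max flow = 7.
Certifying cut of size 7: {Hall→Exit, Hall→P, Hall→Q, Hall→R, Hall→V, Hall→W, Hall→Y}.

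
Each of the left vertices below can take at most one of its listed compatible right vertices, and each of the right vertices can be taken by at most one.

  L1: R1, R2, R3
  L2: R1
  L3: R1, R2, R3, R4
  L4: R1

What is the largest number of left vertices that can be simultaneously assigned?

Unit-capacity flow: source→left, listed edges, right→sink; max matching = max flow.
Augmenting path L1→R1 (+1); matched 1.
Augmenting path L3→R2 (+1); matched 2.
Augmenting path L2→R1→L1→R3 (+1); matched 3.
No augmenting path remains; maximum matching = 3.
König certificate: {L1, L3, R1} is a vertex cover of size 3 (every listed pair touches it), so no matching can be larger.

3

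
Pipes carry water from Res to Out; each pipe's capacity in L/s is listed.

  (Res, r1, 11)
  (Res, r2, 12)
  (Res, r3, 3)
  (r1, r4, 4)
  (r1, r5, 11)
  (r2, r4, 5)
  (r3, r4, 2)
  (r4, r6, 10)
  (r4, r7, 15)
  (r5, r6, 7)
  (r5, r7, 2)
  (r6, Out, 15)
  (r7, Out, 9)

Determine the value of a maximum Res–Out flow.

18

Augment Res→r1→r4→r6→Out: bottleneck 4, flow now 4.
Augment Res→r1→r5→r6→Out: bottleneck 7, flow now 11.
Augment Res→r2→r4→r6→Out: bottleneck 4, flow now 15.
Augment Res→r2→r4→r7→Out: bottleneck 1, flow now 16.
Augment Res→r3→r4→r7→Out: bottleneck 2, flow now 18.
No augmenting path remains; maximum flow = 18.
In the residual graph, reachable from Res: {Res, r2, r3}.
Min-cut edges: Res→r1 (11), r2→r4 (5), r3→r4 (2); capacity 11 + 5 + 2 = 18.
This cut is saturated, so no flow can exceed 18.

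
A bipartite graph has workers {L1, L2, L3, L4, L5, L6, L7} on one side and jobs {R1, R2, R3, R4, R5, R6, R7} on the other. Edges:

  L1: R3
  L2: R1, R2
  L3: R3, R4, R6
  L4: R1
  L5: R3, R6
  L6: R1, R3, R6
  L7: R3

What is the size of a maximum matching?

Unit-capacity flow: source→left, listed edges, right→sink; max matching = max flow.
Augmenting path L1→R3 (+1); matched 1.
Augmenting path L2→R1 (+1); matched 2.
Augmenting path L3→R4 (+1); matched 3.
Augmenting path L5→R6 (+1); matched 4.
Augmenting path L4→R1→L2→R2 (+1); matched 5.
No augmenting path remains; maximum matching = 5.
König certificate: {L2, L3, R1, R3, R6} is a vertex cover of size 5 (every listed pair touches it), so no matching can be larger.

5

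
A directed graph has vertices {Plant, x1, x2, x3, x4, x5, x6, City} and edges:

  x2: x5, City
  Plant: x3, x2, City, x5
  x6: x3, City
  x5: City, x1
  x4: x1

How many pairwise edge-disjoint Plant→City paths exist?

Assign every edge capacity 1; by Menger, the answer equals the max flow.
Path Plant→City (+1); total 1.
Path Plant→x2→City (+1); total 2.
Path Plant→x5→City (+1); total 3.
No residual Plant→City path; max flow = 3.
Certifying cut of size 3: {Plant→City, Plant→x2, Plant→x5}.

3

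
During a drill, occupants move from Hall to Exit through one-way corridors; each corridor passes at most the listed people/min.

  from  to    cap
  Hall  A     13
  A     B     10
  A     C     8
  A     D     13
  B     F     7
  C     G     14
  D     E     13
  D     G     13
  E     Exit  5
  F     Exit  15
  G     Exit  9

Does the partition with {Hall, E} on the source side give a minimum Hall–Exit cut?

No — its capacity is 18, but the minimum cut has capacity 13.

Given cut capacity: 13 + 5 = 18.
Augment Hall→A→B→F→Exit: bottleneck 7, flow now 7.
Augment Hall→A→C→G→Exit: bottleneck 6, flow now 13.
No augmenting path remains; maximum flow = 13.
In the residual graph, reachable from Hall: {Hall}.
Min-cut edges: Hall→A (13); capacity 13 = 13.
Cut capacity 18 exceeds the max flow 13, so it is not minimum.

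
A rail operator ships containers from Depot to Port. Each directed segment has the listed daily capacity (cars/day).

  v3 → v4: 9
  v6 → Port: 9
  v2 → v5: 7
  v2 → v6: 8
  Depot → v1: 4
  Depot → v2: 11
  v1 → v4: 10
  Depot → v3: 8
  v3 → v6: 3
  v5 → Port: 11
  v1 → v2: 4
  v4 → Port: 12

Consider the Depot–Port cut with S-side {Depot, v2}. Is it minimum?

Given cut capacity: 4 + 8 + 7 + 8 = 27.
Augment Depot→v1→v4→Port: bottleneck 4, flow now 4.
Augment Depot→v2→v5→Port: bottleneck 7, flow now 11.
Augment Depot→v2→v6→Port: bottleneck 4, flow now 15.
Augment Depot→v3→v4→Port: bottleneck 8, flow now 23.
No augmenting path remains; maximum flow = 23.
In the residual graph, reachable from Depot: {Depot}.
Min-cut edges: Depot→v1 (4), Depot→v2 (11), Depot→v3 (8); capacity 4 + 11 + 8 = 23.
Cut capacity 27 exceeds the max flow 23, so it is not minimum.

No — its capacity is 27, but the minimum cut has capacity 23.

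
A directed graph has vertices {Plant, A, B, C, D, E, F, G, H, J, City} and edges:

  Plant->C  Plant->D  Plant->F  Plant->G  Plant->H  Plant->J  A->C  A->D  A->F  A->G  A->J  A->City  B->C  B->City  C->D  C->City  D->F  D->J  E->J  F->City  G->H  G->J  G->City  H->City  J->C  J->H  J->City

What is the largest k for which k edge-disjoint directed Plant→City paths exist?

Assign every edge capacity 1; by Menger, the answer equals the max flow.
Path Plant→C→City (+1); total 1.
Path Plant→F→City (+1); total 2.
Path Plant→G→City (+1); total 3.
Path Plant→H→City (+1); total 4.
Path Plant→J→City (+1); total 5.
No residual Plant→City path; max flow = 5.
Certifying cut of size 5: {C→City, F→City, H→City, J→City, Plant→G}.

5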